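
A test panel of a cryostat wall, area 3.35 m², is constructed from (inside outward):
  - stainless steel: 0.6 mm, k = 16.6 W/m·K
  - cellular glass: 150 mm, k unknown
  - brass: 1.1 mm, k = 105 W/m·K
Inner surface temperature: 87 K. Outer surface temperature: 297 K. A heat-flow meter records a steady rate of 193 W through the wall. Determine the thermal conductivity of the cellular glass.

k ≈ 0.0412 W/(m·K)

Treating each layer as a thermal resistance in series:
R_stainless steel = L/(kA) = 0.0006/(16.6×3.35) = 1.079×10^-5 K/W
R_brass = L/(kA) = 0.0011/(105×3.35) = 3.127×10^-6 K/W
Sum of known resistances R_other = 1.392×10^-5 K/W
Total R = ΔT/Q = 210/193 = 1.088 K/W
R_cellular glass = R_total − R_other = 1.088 K/W
k = L/(R·A) = 0.15/(1.088×3.35)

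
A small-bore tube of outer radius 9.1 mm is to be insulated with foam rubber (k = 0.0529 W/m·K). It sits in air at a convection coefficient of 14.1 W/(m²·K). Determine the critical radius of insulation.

r_cr ≈ 3.75 mm

For a cylinder r_cr = k/h = 0.0529/14.1
r_cr = 3.75 mm; since the bare radius (9.1 mm) is above r_cr, any added insulation will reduce heat loss.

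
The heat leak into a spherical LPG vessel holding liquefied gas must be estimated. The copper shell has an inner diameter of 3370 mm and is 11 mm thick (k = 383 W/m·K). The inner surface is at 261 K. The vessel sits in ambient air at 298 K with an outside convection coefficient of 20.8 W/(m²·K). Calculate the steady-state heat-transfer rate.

Q ≈ 27800 W

For a spherical shell R = (1/r₁ − 1/r₂)/(4πk); film R = 1/(h·4πr²). In series:
R_copper shell = (1/1.685 − 1/1.696)/(4π×383) = 7.998×10^-7 K/W
R_outer film = 1/(h·4πr_o²) = 1/(20.8×4π×1.696²) = 0.00133 K/W
R_total = 0.001331 K/W
Q = ΔT/R_total = 37/0.001331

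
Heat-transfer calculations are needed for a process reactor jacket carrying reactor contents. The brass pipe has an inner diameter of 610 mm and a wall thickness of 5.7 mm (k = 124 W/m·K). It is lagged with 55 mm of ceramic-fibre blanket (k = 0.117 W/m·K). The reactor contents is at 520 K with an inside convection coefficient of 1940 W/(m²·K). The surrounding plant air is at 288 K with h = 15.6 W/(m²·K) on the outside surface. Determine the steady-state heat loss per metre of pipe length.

q′ ≈ 928 W/m

Treating each annulus and film as a series resistance:
R_inner film = 1/(h_i·2πr₁L) = 1/(1940×2π×0.305×1) = 2.69×10^-4 K/W
R_brass pipe wall = ln(310.7/305)/(2π×124×1) = 2.377×10^-5 K/W
R_ceramic-fibre blanket = ln(365.7/310.7)/(2π×0.117×1) = 0.2217 K/W
R_outer film = 1/(h_o·2πr_oL) = 1/(15.6×2π×0.3657×1) = 0.0279 K/W
R_total = 0.2499 K/W
Q = ΔT/R_total = 232/0.2499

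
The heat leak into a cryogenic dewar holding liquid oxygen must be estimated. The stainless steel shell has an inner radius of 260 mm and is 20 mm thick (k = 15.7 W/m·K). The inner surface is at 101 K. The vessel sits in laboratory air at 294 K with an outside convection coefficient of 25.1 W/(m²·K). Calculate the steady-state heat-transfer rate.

Radial (spherical) resistances in series:
R_stainless steel shell = (1/0.26 − 1/0.28)/(4π×15.7) = 0.001392 K/W
R_outer film = 1/(h·4πr_o²) = 1/(25.1×4π×0.28²) = 0.04044 K/W
R_total = 0.04183 K/W
Q = ΔT/R_total = 193/0.04183

Q ≈ 4610 W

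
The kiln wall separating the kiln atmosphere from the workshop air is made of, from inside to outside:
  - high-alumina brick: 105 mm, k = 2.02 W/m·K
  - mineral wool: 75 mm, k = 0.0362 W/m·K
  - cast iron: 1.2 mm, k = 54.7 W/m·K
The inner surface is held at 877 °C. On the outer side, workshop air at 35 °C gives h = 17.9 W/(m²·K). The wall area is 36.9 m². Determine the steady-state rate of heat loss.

Q ≈ 14300 W

Thermal resistances in series:
R_high-alumina brick = L/(kA) = 0.105/(2.02×36.9) = 0.001409 K/W
R_mineral wool = L/(kA) = 0.075/(0.0362×36.9) = 0.05615 K/W
R_cast iron = L/(kA) = 0.0012/(54.7×36.9) = 5.945×10^-7 K/W
R_outer film = 1/(h_o·A) = 1/(17.9×36.9) = 0.001514 K/W
R_total = 0.05907 K/W
Q = ΔT / R_total = 842 / 0.05907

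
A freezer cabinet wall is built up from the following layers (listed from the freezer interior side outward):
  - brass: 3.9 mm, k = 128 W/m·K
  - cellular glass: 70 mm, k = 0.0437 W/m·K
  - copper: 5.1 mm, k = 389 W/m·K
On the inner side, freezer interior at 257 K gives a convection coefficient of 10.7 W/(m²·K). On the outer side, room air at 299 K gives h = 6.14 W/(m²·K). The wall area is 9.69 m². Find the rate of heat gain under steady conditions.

Thermal resistances in series:
R_inner film = 1/(h_i·A) = 1/(10.7×9.69) = 0.009645 K/W
R_brass = L/(kA) = 0.0039/(128×9.69) = 3.144×10^-6 K/W
R_cellular glass = L/(kA) = 0.07/(0.0437×9.69) = 0.1653 K/W
R_copper = L/(kA) = 0.0051/(389×9.69) = 1.353×10^-6 K/W
R_outer film = 1/(h_o·A) = 1/(6.14×9.69) = 0.01681 K/W
R_total = 0.1918 K/W
Q = ΔT / R_total = 42 / 0.1918

Q ≈ 219 W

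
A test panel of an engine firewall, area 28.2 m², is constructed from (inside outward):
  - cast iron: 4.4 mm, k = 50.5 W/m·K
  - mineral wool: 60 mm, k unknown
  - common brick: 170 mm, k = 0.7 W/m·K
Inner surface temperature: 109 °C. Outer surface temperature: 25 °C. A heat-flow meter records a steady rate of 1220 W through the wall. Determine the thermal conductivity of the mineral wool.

k ≈ 0.0353 W/(m·K)

Model the wall as resistances in series:
R_cast iron = L/(kA) = 0.0044/(50.5×28.2) = 3.09×10^-6 K/W
R_common brick = L/(kA) = 0.17/(0.7×28.2) = 0.008612 K/W
Sum of known resistances R_other = 0.008615 K/W
Total R = ΔT/Q = 84/1220 = 0.06885 K/W
R_mineral wool = R_total − R_other = 0.06024 K/W
k = L/(R·A) = 0.06/(0.06024×28.2)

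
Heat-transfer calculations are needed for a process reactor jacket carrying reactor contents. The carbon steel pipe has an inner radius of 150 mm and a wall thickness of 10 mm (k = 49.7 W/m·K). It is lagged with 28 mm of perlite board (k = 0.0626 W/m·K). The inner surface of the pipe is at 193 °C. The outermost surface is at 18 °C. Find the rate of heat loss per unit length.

q′ ≈ 427 W/m

Cylindrical conduction, so R = ln(r₂/r₁)/(2πkL) per layer, in series:
R_carbon steel pipe wall = ln(160/150)/(2π×49.7×1) = 2.067×10^-4 K/W
R_perlite board = ln(188/160)/(2π×0.0626×1) = 0.41 K/W
R_total = 0.4102 K/W
Q = ΔT/R_total = 175/0.4102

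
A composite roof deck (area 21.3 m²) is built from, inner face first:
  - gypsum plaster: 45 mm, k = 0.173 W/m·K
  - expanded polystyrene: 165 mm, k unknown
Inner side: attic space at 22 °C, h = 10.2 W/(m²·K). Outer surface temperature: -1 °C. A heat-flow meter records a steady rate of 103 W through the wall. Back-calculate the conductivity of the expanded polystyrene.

Model the wall as resistances in series:
R_inner film = 1/(h_i·A) = 1/(10.2×21.3) = 0.004603 K/W
R_gypsum plaster = L/(kA) = 0.045/(0.173×21.3) = 0.01221 K/W
Sum of known resistances R_other = 0.01681 K/W
Total R = ΔT/Q = 23/103 = 0.2233 K/W
R_expanded polystyrene = R_total − R_other = 0.2065 K/W
k = L/(R·A) = 0.165/(0.2065×21.3)

k ≈ 0.0375 W/(m·K)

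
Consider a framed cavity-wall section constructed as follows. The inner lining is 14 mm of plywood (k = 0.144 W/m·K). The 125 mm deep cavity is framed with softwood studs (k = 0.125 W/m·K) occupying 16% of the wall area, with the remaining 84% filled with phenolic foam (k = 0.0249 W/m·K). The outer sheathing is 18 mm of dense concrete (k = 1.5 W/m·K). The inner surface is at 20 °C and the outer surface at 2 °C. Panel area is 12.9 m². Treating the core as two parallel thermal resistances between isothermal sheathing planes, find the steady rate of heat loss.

Sheathing layers in series; stud and cavity paths in parallel between them.
R_inner = 0.014/(0.144×12.9) = 0.007537 K/W
R_stud  = 0.125/(0.125×0.16×12.9) = 0.4845 K/W
R_cav   = 0.125/(0.0249×0.84×12.9) = 0.4633 K/W
1/R_core = 1/R_stud + 1/R_cav → R_core = 0.2368 K/W
R_outer = 0.018/(1.5×12.9) = 9.302×10^-4 K/W
R_total = 0.2453 K/W
Q = ΔT/R_total = 18/0.2453

Q ≈ 73.4 W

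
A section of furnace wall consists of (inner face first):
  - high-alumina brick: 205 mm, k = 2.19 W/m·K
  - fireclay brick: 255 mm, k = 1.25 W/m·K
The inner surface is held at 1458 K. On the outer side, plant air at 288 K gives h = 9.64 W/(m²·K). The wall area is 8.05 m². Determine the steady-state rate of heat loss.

Q ≈ 23500 W

Using the resistance-network approach (series):
R_high-alumina brick = L/(kA) = 0.205/(2.19×8.05) = 0.01163 K/W
R_fireclay brick = L/(kA) = 0.255/(1.25×8.05) = 0.02534 K/W
R_outer film = 1/(h_o·A) = 1/(9.64×8.05) = 0.01289 K/W
R_total = 0.04986 K/W
Q = ΔT / R_total = 1170 / 0.04986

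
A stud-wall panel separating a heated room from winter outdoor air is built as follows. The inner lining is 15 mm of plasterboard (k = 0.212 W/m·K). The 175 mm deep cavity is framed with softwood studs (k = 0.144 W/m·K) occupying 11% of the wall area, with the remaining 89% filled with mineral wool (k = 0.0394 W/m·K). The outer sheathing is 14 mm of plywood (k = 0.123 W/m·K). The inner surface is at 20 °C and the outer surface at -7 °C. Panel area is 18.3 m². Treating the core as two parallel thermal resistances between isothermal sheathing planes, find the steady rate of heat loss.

Sheathing layers in series; stud and cavity paths in parallel between them.
R_inner = 0.015/(0.212×18.3) = 0.003866 K/W
R_stud  = 0.175/(0.144×0.11×18.3) = 0.6037 K/W
R_cav   = 0.175/(0.0394×0.89×18.3) = 0.2727 K/W
1/R_core = 1/R_stud + 1/R_cav → R_core = 0.1879 K/W
R_outer = 0.014/(0.123×18.3) = 0.00622 K/W
R_total = 0.1979 K/W
Q = ΔT/R_total = 27/0.1979

Q ≈ 136 W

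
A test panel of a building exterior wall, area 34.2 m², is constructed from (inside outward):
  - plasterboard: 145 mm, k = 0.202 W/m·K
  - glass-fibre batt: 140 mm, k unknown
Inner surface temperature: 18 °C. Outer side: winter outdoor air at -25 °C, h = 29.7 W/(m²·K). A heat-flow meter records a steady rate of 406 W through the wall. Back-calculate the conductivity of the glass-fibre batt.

k ≈ 0.0488 W/(m·K)

Treating each layer as a thermal resistance in series:
R_plasterboard = L/(kA) = 0.145/(0.202×34.2) = 0.02099 K/W
R_outer film = 1/(h_o·A) = 1/(29.7×34.2) = 9.845×10^-4 K/W
Sum of known resistances R_other = 0.02197 K/W
Total R = ΔT/Q = 43/406 = 0.1059 K/W
R_glass-fibre batt = R_total − R_other = 0.08394 K/W
k = L/(R·A) = 0.14/(0.08394×34.2)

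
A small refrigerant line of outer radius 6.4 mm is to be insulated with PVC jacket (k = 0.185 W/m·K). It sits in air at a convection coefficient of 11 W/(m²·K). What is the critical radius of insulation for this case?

r_cr ≈ 16.8 mm

For a cylinder r_cr = k/h = 0.185/11
r_cr = 16.8 mm; since the bare radius (6.4 mm) is below r_cr, adding a thin layer of insulation will *increase* heat loss.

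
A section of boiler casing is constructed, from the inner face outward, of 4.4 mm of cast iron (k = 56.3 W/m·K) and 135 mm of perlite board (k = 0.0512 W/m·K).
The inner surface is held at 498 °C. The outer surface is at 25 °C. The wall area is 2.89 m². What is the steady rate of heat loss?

Model the wall as resistances in series:
R_cast iron = L/(kA) = 0.0044/(56.3×2.89) = 2.704×10^-5 K/W
R_perlite board = L/(kA) = 0.135/(0.0512×2.89) = 0.9124 K/W
R_total = 0.9124 K/W
Q = ΔT / R_total = 473 / 0.9124

Q ≈ 518 W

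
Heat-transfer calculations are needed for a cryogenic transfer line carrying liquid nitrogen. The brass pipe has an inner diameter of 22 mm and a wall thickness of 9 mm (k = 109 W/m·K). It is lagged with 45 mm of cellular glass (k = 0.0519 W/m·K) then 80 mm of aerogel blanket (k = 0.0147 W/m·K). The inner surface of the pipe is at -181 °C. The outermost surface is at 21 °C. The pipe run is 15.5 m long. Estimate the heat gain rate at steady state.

For a radial system each layer contributes R = ln(r_out/r_in)/(2πkL); films add R = 1/(hA).
R_brass pipe wall = ln(20/11)/(2π×109×15.5) = 5.632×10^-5 K/W
R_cellular glass = ln(65/20)/(2π×0.0519×15.5) = 0.2332 K/W
R_aerogel blanket = ln(145/65)/(2π×0.0147×15.5) = 0.5604 K/W
R_total = 0.7937 K/W
Q = ΔT/R_total = 202/0.7937

Q ≈ 255 W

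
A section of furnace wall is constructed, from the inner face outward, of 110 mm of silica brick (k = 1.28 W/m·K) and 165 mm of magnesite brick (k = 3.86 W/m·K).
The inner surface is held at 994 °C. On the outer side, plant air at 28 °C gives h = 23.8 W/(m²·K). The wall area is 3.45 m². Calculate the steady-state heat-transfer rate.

Q ≈ 19500 W

Series thermal resistances:
R_silica brick = L/(kA) = 0.11/(1.28×3.45) = 0.02491 K/W
R_magnesite brick = L/(kA) = 0.165/(3.86×3.45) = 0.01239 K/W
R_outer film = 1/(h_o·A) = 1/(23.8×3.45) = 0.01218 K/W
R_total = 0.04948 K/W
Q = ΔT / R_total = 966 / 0.04948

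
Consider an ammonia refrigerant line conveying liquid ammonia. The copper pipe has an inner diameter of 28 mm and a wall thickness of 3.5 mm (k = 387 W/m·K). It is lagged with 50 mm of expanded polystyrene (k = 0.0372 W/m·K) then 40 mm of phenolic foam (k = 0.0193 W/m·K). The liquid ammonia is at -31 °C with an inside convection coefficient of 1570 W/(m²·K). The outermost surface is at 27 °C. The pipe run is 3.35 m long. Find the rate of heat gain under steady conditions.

Cylindrical conduction, so R = ln(r₂/r₁)/(2πkL) per layer, in series:
R_inner film = 1/(h_i·2πr₁L) = 1/(1570×2π×0.014×3.35) = 0.002161 K/W
R_copper pipe wall = ln(17.5/14)/(2π×387×3.35) = 2.739×10^-5 K/W
R_expanded polystyrene = ln(67.5/17.5)/(2π×0.0372×3.35) = 1.724 K/W
R_phenolic foam = ln(107.5/67.5)/(2π×0.0193×3.35) = 1.146 K/W
R_total = 2.872 K/W
Q = ΔT/R_total = 58/2.872

Q ≈ 20.2 W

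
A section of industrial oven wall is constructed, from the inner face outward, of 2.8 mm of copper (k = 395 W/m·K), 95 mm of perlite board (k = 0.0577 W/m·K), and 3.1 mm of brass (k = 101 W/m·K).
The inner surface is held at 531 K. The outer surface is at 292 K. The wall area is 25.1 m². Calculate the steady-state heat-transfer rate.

Model the wall as resistances in series:
R_copper = L/(kA) = 0.0028/(395×25.1) = 2.824×10^-7 K/W
R_perlite board = L/(kA) = 0.095/(0.0577×25.1) = 0.0656 K/W
R_brass = L/(kA) = 0.0031/(101×25.1) = 1.223×10^-6 K/W
R_total = 0.0656 K/W
Q = ΔT / R_total = 239 / 0.0656

Q ≈ 3640 W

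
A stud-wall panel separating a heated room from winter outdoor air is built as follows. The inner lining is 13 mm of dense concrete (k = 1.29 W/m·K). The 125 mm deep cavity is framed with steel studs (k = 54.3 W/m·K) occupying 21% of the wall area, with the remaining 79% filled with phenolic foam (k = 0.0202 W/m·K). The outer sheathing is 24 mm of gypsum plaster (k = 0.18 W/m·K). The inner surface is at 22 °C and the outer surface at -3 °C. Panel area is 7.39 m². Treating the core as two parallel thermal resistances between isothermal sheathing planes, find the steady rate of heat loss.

Q ≈ 1200 W

Sheathing layers in series; stud and cavity paths in parallel between them.
R_inner = 0.013/(1.29×7.39) = 0.001364 K/W
R_stud  = 0.125/(54.3×0.21×7.39) = 0.001483 K/W
R_cav   = 0.125/(0.0202×0.79×7.39) = 1.06 K/W
1/R_core = 1/R_stud + 1/R_cav → R_core = 0.001481 K/W
R_outer = 0.024/(0.18×7.39) = 0.01804 K/W
R_total = 0.02089 K/W
Q = ΔT/R_total = 25/0.02089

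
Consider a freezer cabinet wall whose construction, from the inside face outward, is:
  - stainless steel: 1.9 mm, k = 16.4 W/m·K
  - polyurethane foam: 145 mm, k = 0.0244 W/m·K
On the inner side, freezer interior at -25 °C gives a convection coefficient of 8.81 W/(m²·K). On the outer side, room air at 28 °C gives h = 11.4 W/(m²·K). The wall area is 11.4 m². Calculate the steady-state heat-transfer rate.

Model the wall as resistances in series:
R_inner film = 1/(h_i·A) = 1/(8.81×11.4) = 0.009957 K/W
R_stainless steel = L/(kA) = 0.0019/(16.4×11.4) = 1.016×10^-5 K/W
R_polyurethane foam = L/(kA) = 0.145/(0.0244×11.4) = 0.5213 K/W
R_outer film = 1/(h_o·A) = 1/(11.4×11.4) = 0.007695 K/W
R_total = 0.5389 K/W
Q = ΔT / R_total = 53 / 0.5389

Q ≈ 98.3 W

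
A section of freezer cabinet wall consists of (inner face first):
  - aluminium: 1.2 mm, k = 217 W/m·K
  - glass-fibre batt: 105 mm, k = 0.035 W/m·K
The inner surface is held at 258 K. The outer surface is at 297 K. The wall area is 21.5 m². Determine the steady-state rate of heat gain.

Q ≈ 279 W

Series thermal resistances:
R_aluminium = L/(kA) = 0.0012/(217×21.5) = 2.572×10^-7 K/W
R_glass-fibre batt = L/(kA) = 0.105/(0.035×21.5) = 0.1395 K/W
R_total = 0.1395 K/W
Q = ΔT / R_total = 39 / 0.1395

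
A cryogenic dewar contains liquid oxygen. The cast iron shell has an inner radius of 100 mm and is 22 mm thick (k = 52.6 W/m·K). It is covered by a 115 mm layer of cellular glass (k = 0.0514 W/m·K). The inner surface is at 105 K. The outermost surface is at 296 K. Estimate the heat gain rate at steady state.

Q ≈ 31 W

Each spherical layer contributes R = (1/r_i − 1/r_o)/(4πk):
R_cast iron shell = (1/0.1 − 1/0.122)/(4π×52.6) = 0.002728 K/W
R_cellular glass = (1/0.122 − 1/0.237)/(4π×0.0514) = 6.158 K/W
R_total = 6.16 K/W
Q = ΔT/R_total = 191/6.16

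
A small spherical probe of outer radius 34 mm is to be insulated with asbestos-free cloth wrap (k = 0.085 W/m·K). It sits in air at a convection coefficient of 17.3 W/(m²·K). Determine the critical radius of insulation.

r_cr ≈ 9.83 mm

For a sphere r_cr = 2k/h = 2×0.085/17.3
r_cr = 9.83 mm; since the bare radius (34 mm) is above r_cr, any added insulation will reduce heat loss.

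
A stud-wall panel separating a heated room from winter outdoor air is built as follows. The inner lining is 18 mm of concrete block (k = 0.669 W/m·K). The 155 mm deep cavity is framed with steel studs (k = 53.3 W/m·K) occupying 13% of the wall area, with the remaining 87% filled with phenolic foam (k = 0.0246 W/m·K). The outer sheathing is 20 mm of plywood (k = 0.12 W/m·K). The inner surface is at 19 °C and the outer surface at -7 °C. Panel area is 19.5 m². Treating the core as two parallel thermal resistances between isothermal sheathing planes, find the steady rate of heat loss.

Sheathing layers in series; stud and cavity paths in parallel between them.
R_inner = 0.018/(0.669×19.5) = 0.00138 K/W
R_stud  = 0.155/(53.3×0.13×19.5) = 0.001147 K/W
R_cav   = 0.155/(0.0246×0.87×19.5) = 0.3714 K/W
1/R_core = 1/R_stud + 1/R_cav → R_core = 0.001144 K/W
R_outer = 0.02/(0.12×19.5) = 0.008547 K/W
R_total = 0.01107 K/W
Q = ΔT/R_total = 26/0.01107

Q ≈ 2350 W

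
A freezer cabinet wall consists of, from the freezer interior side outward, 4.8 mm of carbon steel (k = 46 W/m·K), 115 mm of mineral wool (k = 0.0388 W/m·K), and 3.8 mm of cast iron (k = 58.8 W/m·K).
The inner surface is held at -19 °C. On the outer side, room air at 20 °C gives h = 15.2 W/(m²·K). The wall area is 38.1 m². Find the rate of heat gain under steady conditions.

Q ≈ 490 W

Model the wall as resistances in series:
R_carbon steel = L/(kA) = 0.0048/(46×38.1) = 2.739×10^-6 K/W
R_mineral wool = L/(kA) = 0.115/(0.0388×38.1) = 0.07779 K/W
R_cast iron = L/(kA) = 0.0038/(58.8×38.1) = 1.696×10^-6 K/W
R_outer film = 1/(h_o·A) = 1/(15.2×38.1) = 0.001727 K/W
R_total = 0.07952 K/W
Q = ΔT / R_total = 39 / 0.07952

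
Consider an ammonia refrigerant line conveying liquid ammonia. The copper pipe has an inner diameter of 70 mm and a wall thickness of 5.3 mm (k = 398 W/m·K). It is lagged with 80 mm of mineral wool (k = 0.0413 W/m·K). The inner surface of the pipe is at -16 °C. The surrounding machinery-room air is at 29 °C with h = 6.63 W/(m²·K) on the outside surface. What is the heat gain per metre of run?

Radial resistances (cylindrical: R_cond = ln(r_o/r_i)/(2πkL), R_conv = 1/(h·2πrL)):
R_copper pipe wall = ln(40.3/35)/(2π×398×1) = 5.639×10^-5 K/W
R_mineral wool = ln(120.3/40.3)/(2π×0.0413×1) = 4.214 K/W
R_outer film = 1/(h_o·2πr_oL) = 1/(6.63×2π×0.1203×1) = 0.1995 K/W
R_total = 4.414 K/W
Q = ΔT/R_total = 45/4.414

q′ ≈ 10.2 W/m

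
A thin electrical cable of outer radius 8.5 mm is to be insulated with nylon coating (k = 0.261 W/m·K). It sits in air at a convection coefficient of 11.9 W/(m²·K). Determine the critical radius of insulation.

r_cr ≈ 21.9 mm

For a cylinder r_cr = k/h = 0.261/11.9
r_cr = 21.9 mm; since the bare radius (8.5 mm) is below r_cr, adding a thin layer of insulation will *increase* heat loss.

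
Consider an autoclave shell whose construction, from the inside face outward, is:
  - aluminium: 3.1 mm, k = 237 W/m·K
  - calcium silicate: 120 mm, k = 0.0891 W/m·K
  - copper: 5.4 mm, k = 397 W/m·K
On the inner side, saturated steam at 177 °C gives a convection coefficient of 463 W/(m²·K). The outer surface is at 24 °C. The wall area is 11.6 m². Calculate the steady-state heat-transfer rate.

Q ≈ 1320 W

Series thermal resistances:
R_inner film = 1/(h_i·A) = 1/(463×11.6) = 1.862×10^-4 K/W
R_aluminium = L/(kA) = 0.0031/(237×11.6) = 1.128×10^-6 K/W
R_calcium silicate = L/(kA) = 0.12/(0.0891×11.6) = 0.1161 K/W
R_copper = L/(kA) = 0.0054/(397×11.6) = 1.173×10^-6 K/W
R_total = 0.1163 K/W
Q = ΔT / R_total = 153 / 0.1163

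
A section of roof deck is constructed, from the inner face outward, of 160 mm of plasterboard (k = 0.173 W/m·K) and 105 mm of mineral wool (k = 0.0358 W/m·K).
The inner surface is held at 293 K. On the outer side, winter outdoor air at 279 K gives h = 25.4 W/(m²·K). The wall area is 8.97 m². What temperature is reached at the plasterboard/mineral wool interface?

Treating each layer as a thermal resistance in series:
R_plasterboard = L/(kA) = 0.16/(0.173×8.97) = 0.1031 K/W
R_mineral wool = L/(kA) = 0.105/(0.0358×8.97) = 0.327 K/W
R_outer film = 1/(h_o·A) = 1/(25.4×8.97) = 0.004389 K/W
R_total = 0.4345 K/W;  Q = ΔT/R_total = 14/0.4345 = 32.22 W
T_interface = T_inner − Q·ΣR(inner→interface) = 293 − 32.2×0.1031

T ≈ 290 K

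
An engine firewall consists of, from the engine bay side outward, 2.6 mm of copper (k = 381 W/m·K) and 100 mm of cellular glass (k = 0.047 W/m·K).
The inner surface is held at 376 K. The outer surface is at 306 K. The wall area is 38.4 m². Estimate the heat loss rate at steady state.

Q ≈ 1260 W

Using the resistance-network approach (series):
R_copper = L/(kA) = 0.0026/(381×38.4) = 1.777×10^-7 K/W
R_cellular glass = L/(kA) = 0.1/(0.047×38.4) = 0.05541 K/W
R_total = 0.05541 K/W
Q = ΔT / R_total = 70 / 0.05541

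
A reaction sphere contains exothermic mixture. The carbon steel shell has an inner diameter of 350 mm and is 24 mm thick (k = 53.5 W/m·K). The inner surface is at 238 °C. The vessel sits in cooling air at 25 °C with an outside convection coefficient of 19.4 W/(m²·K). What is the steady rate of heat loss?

Spherical conduction: R = (1/r_in − 1/r_out)/(4πk) per layer; series-sum.
R_carbon steel shell = (1/0.175 − 1/0.199)/(4π×53.5) = 0.001025 K/W
R_outer film = 1/(h·4πr_o²) = 1/(19.4×4π×0.199²) = 0.1036 K/W
R_total = 0.1046 K/W
Q = ΔT/R_total = 213/0.1046

Q ≈ 2040 W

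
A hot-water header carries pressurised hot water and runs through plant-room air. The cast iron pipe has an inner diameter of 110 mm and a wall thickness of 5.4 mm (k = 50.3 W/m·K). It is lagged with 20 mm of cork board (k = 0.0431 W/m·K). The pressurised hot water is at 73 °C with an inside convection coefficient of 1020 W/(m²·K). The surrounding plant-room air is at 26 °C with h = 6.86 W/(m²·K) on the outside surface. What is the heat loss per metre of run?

Treating each annulus and film as a series resistance:
R_inner film = 1/(h_i·2πr₁L) = 1/(1020×2π×0.055×1) = 0.002837 K/W
R_cast iron pipe wall = ln(60.4/55)/(2π×50.3×1) = 2.963×10^-4 K/W
R_cork board = ln(80.4/60.4)/(2π×0.0431×1) = 1.056 K/W
R_outer film = 1/(h_o·2πr_oL) = 1/(6.86×2π×0.0804×1) = 0.2886 K/W
R_total = 1.348 K/W
Q = ΔT/R_total = 47/1.348

q′ ≈ 34.9 W/m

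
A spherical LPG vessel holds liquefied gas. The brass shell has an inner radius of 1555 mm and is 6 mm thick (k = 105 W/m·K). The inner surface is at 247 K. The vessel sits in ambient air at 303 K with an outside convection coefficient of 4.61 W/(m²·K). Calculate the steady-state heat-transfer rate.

Q ≈ 7900 W

Radial (spherical) resistances in series:
R_brass shell = (1/1.555 − 1/1.561)/(4π×105) = 1.873×10^-6 K/W
R_outer film = 1/(h·4πr_o²) = 1/(4.61×4π×1.561²) = 0.007084 K/W
R_total = 0.007086 K/W
Q = ΔT/R_total = 56/0.007086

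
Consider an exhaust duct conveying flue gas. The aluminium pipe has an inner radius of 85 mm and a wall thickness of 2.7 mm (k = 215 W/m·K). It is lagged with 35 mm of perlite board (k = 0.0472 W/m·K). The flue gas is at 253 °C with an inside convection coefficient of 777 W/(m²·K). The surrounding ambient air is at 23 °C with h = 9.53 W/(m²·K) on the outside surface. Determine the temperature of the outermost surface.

T ≈ 47.6 °C

Cylindrical conduction, so R = ln(r₂/r₁)/(2πkL) per layer, in series:
R_inner film = 1/(h_i·2πr₁L) = 1/(777×2π×0.085×1) = 0.00241 K/W
R_aluminium pipe wall = ln(87.7/85)/(2π×215×1) = 2.315×10^-5 K/W
R_perlite board = ln(122.7/87.7)/(2π×0.0472×1) = 1.132 K/W
R_outer film = 1/(h_o·2πr_oL) = 1/(9.53×2π×0.1227×1) = 0.1361 K/W
R_total = 1.271 K/W
Q = ΔT/R_total = 230/1.271
Q = 181 W/m
T_interface = T_inner − Q·ΣR(inner→interface) = 253 − 181×1.135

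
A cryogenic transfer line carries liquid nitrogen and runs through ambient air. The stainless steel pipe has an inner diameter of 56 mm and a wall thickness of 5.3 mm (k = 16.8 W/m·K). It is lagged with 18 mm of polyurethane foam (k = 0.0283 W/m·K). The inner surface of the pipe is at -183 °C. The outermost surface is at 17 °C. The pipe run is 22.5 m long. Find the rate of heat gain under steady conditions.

Per-layer cylindrical resistances, series-summed:
R_stainless steel pipe wall = ln(33.3/28)/(2π×16.8×22.5) = 7.299×10^-5 K/W
R_polyurethane foam = ln(51.3/33.3)/(2π×0.0283×22.5) = 0.108 K/W
R_total = 0.1081 K/W
Q = ΔT/R_total = 200/0.1081

Q ≈ 1850 W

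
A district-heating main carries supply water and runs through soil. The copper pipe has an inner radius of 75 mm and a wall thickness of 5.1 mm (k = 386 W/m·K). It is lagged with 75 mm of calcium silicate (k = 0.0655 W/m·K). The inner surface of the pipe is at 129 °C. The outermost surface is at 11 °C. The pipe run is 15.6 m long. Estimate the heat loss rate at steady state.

Treating each annulus and film as a series resistance:
R_copper pipe wall = ln(80.1/75)/(2π×386×15.6) = 1.739×10^-6 K/W
R_calcium silicate = ln(155.1/80.1)/(2π×0.0655×15.6) = 0.1029 K/W
R_total = 0.1029 K/W
Q = ΔT/R_total = 118/0.1029

Q ≈ 1150 W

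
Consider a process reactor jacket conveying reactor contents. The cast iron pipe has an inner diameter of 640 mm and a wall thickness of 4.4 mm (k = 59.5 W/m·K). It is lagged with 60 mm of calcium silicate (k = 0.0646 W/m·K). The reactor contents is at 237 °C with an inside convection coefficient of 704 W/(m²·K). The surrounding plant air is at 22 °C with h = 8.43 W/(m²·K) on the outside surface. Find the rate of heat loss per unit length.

Cylindrical conduction, so R = ln(r₂/r₁)/(2πkL) per layer, in series:
R_inner film = 1/(h_i·2πr₁L) = 1/(704×2π×0.32×1) = 7.065×10^-4 K/W
R_cast iron pipe wall = ln(324.4/320)/(2π×59.5×1) = 3.653×10^-5 K/W
R_calcium silicate = ln(384.4/324.4)/(2π×0.0646×1) = 0.4181 K/W
R_outer film = 1/(h_o·2πr_oL) = 1/(8.43×2π×0.3844×1) = 0.04911 K/W
R_total = 0.468 K/W
Q = ΔT/R_total = 215/0.468

q′ ≈ 459 W/m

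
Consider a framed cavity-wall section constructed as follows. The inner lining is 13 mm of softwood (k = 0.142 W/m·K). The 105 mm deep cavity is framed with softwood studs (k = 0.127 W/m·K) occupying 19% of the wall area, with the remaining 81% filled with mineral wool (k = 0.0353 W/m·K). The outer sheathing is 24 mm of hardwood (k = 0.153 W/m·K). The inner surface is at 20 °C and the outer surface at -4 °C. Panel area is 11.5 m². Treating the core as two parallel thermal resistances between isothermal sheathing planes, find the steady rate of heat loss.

Sheathing layers in series; stud and cavity paths in parallel between them.
R_inner = 0.013/(0.142×11.5) = 0.007961 K/W
R_stud  = 0.105/(0.127×0.19×11.5) = 0.3784 K/W
R_cav   = 0.105/(0.0353×0.81×11.5) = 0.3193 K/W
1/R_core = 1/R_stud + 1/R_cav → R_core = 0.1732 K/W
R_outer = 0.024/(0.153×11.5) = 0.01364 K/W
R_total = 0.1948 K/W
Q = ΔT/R_total = 24/0.1948

Q ≈ 123 W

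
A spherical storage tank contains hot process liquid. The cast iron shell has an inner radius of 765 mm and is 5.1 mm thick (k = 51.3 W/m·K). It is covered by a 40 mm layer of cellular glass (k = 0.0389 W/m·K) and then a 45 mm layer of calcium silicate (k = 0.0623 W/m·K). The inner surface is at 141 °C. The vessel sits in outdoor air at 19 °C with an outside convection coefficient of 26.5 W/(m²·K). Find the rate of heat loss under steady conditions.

For a spherical shell R = (1/r₁ − 1/r₂)/(4πk); film R = 1/(h·4πr²). In series:
R_cast iron shell = (1/0.765 − 1/0.7701)/(4π×51.3) = 1.343×10^-5 K/W
R_cellular glass = (1/0.7701 − 1/0.8101)/(4π×0.0389) = 0.1312 K/W
R_calcium silicate = (1/0.8101 − 1/0.8551)/(4π×0.0623) = 0.08298 K/W
R_outer film = 1/(h·4πr_o²) = 1/(26.5×4π×0.8551²) = 0.004107 K/W
R_total = 0.2183 K/W
Q = ΔT/R_total = 122/0.2183

Q ≈ 559 W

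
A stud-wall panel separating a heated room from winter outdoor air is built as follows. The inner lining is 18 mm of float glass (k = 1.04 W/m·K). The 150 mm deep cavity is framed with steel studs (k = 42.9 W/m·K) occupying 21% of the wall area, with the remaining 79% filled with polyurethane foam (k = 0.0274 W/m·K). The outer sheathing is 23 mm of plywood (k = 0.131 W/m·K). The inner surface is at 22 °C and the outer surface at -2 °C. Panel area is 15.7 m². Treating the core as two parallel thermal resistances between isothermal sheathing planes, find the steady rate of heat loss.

Q ≈ 1800 W

Sheathing layers in series; stud and cavity paths in parallel between them.
R_inner = 0.018/(1.04×15.7) = 0.001102 K/W
R_stud  = 0.15/(42.9×0.21×15.7) = 0.001061 K/W
R_cav   = 0.15/(0.0274×0.79×15.7) = 0.4414 K/W
1/R_core = 1/R_stud + 1/R_cav → R_core = 0.001058 K/W
R_outer = 0.023/(0.131×15.7) = 0.01118 K/W
R_total = 0.01334 K/W
Q = ΔT/R_total = 24/0.01334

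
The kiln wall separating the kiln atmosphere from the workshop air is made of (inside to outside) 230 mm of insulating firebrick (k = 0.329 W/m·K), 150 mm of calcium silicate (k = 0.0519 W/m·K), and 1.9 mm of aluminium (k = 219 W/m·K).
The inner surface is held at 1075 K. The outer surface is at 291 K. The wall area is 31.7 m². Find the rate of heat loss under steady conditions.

Q ≈ 6920 W

Series thermal resistances:
R_insulating firebrick = L/(kA) = 0.23/(0.329×31.7) = 0.02205 K/W
R_calcium silicate = L/(kA) = 0.15/(0.0519×31.7) = 0.09117 K/W
R_aluminium = L/(kA) = 0.0019/(219×31.7) = 2.737×10^-7 K/W
R_total = 0.1132 K/W
Q = ΔT / R_total = 784 / 0.1132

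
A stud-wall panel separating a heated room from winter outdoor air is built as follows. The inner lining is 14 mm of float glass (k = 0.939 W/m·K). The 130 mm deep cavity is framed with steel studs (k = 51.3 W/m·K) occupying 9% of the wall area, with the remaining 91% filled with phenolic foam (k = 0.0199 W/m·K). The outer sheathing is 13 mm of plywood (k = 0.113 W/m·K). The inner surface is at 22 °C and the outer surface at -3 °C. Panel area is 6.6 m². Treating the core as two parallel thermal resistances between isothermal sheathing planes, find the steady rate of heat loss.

Sheathing layers in series; stud and cavity paths in parallel between them.
R_inner = 0.014/(0.939×6.6) = 0.002259 K/W
R_stud  = 0.13/(51.3×0.09×6.6) = 0.004266 K/W
R_cav   = 0.13/(0.0199×0.91×6.6) = 1.088 K/W
1/R_core = 1/R_stud + 1/R_cav → R_core = 0.00425 K/W
R_outer = 0.013/(0.113×6.6) = 0.01743 K/W
R_total = 0.02394 K/W
Q = ΔT/R_total = 25/0.02394

Q ≈ 1040 W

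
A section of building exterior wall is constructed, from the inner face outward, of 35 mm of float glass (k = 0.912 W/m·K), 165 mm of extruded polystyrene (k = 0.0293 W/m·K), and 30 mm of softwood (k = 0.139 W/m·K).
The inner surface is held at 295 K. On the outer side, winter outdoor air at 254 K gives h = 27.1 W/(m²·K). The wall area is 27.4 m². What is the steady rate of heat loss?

Model the wall as resistances in series:
R_float glass = L/(kA) = 0.035/(0.912×27.4) = 0.001401 K/W
R_extruded polystyrene = L/(kA) = 0.165/(0.0293×27.4) = 0.2055 K/W
R_softwood = L/(kA) = 0.03/(0.139×27.4) = 0.007877 K/W
R_outer film = 1/(h_o·A) = 1/(27.1×27.4) = 0.001347 K/W
R_total = 0.2161 K/W
Q = ΔT / R_total = 41 / 0.2161

Q ≈ 190 W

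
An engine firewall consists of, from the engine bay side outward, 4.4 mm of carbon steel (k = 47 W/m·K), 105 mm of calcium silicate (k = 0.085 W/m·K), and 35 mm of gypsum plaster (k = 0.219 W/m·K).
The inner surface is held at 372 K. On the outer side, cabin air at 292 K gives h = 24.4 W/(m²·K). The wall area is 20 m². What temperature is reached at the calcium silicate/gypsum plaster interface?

Treating each layer as a thermal resistance in series:
R_carbon steel = L/(kA) = 0.0044/(47×20) = 4.681×10^-6 K/W
R_calcium silicate = L/(kA) = 0.105/(0.085×20) = 0.06176 K/W
R_gypsum plaster = L/(kA) = 0.035/(0.219×20) = 0.007991 K/W
R_outer film = 1/(h_o·A) = 1/(24.4×20) = 0.002049 K/W
R_total = 0.07181 K/W;  Q = ΔT/R_total = 80/0.07181 = 1114 W
T_interface = T_inner − Q·ΣR(inner→interface) = 372 − 1110×0.06177

T ≈ 303 K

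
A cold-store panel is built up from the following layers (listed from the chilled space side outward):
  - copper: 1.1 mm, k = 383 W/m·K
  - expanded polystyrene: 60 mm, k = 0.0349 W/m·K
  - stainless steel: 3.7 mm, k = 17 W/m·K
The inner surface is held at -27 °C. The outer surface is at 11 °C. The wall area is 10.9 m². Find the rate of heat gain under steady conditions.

Q ≈ 241 W

Model the wall as resistances in series:
R_copper = L/(kA) = 0.0011/(383×10.9) = 2.635×10^-7 K/W
R_expanded polystyrene = L/(kA) = 0.06/(0.0349×10.9) = 0.1577 K/W
R_stainless steel = L/(kA) = 0.0037/(17×10.9) = 1.997×10^-5 K/W
R_total = 0.1577 K/W
Q = ΔT / R_total = 38 / 0.1577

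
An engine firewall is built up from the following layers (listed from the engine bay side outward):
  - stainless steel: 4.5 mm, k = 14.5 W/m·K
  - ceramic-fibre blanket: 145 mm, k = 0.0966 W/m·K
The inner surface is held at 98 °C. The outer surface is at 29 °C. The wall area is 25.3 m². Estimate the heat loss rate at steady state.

Q ≈ 1160 W

Using the resistance-network approach (series):
R_stainless steel = L/(kA) = 0.0045/(14.5×25.3) = 1.227×10^-5 K/W
R_ceramic-fibre blanket = L/(kA) = 0.145/(0.0966×25.3) = 0.05933 K/W
R_total = 0.05934 K/W
Q = ΔT / R_total = 69 / 0.05934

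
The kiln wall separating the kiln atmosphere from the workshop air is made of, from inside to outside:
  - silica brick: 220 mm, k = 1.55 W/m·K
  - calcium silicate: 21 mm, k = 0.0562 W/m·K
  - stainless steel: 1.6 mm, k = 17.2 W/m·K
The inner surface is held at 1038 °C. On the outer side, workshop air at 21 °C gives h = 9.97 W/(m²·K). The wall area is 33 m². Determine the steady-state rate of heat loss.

Q ≈ 54500 W

Series thermal resistances:
R_silica brick = L/(kA) = 0.22/(1.55×33) = 0.004301 K/W
R_calcium silicate = L/(kA) = 0.021/(0.0562×33) = 0.01132 K/W
R_stainless steel = L/(kA) = 0.0016/(17.2×33) = 2.819×10^-6 K/W
R_outer film = 1/(h_o·A) = 1/(9.97×33) = 0.003039 K/W
R_total = 0.01867 K/W
Q = ΔT / R_total = 1017 / 0.01867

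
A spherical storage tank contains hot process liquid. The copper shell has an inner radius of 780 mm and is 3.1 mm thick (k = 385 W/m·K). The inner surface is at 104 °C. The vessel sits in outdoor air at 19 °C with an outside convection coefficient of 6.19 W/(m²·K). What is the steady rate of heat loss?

Q ≈ 4050 W

Radial (spherical) resistances in series:
R_copper shell = (1/0.78 − 1/0.7831)/(4π×385) = 1.049×10^-6 K/W
R_outer film = 1/(h·4πr_o²) = 1/(6.19×4π×0.7831²) = 0.02096 K/W
R_total = 0.02096 K/W
Q = ΔT/R_total = 85/0.02096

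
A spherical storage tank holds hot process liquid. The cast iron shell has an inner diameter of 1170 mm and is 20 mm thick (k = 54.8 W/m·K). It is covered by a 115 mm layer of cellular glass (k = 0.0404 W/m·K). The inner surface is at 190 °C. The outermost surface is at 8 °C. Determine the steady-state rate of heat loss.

For a spherical shell R = (1/r₁ − 1/r₂)/(4πk); film R = 1/(h·4πr²). In series:
R_cast iron shell = (1/0.585 − 1/0.605)/(4π×54.8) = 8.206×10^-5 K/W
R_cellular glass = (1/0.605 − 1/0.72)/(4π×0.0404) = 0.52 K/W
R_total = 0.5201 K/W
Q = ΔT/R_total = 182/0.5201

Q ≈ 350 W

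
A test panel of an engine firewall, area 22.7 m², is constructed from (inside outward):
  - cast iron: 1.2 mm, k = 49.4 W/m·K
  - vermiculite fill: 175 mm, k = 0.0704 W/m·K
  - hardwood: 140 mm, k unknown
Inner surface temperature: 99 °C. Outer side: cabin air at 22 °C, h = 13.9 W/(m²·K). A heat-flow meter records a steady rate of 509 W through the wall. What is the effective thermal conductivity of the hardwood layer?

Thermal resistances in series:
R_cast iron = L/(kA) = 0.0012/(49.4×22.7) = 1.07×10^-6 K/W
R_vermiculite fill = L/(kA) = 0.175/(0.0704×22.7) = 0.1095 K/W
R_outer film = 1/(h_o·A) = 1/(13.9×22.7) = 0.003169 K/W
Sum of known resistances R_other = 0.1127 K/W
Total R = ΔT/Q = 77/509 = 0.1513 K/W
R_hardwood = R_total − R_other = 0.0386 K/W
k = L/(R·A) = 0.14/(0.0386×22.7)

k ≈ 0.16 W/(m·K)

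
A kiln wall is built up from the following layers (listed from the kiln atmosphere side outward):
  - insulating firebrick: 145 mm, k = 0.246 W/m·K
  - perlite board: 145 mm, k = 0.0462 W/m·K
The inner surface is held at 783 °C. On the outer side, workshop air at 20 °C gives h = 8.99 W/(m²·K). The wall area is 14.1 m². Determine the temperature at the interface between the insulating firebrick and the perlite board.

Using the resistance-network approach (series):
R_insulating firebrick = L/(kA) = 0.145/(0.246×14.1) = 0.0418 K/W
R_perlite board = L/(kA) = 0.145/(0.0462×14.1) = 0.2226 K/W
R_outer film = 1/(h_o·A) = 1/(8.99×14.1) = 0.007889 K/W
R_total = 0.2723 K/W;  Q = ΔT/R_total = 763/0.2723 = 2802 W
T_interface = T_inner − Q·ΣR(inner→interface) = 783 − 2800×0.0418

T ≈ 666 °C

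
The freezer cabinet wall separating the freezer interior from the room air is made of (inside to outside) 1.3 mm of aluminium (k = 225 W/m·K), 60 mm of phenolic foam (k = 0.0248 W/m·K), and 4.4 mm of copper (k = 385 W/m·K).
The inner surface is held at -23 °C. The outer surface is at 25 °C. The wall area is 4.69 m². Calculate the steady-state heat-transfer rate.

Using the resistance-network approach (series):
R_aluminium = L/(kA) = 0.0013/(225×4.69) = 1.232×10^-6 K/W
R_phenolic foam = L/(kA) = 0.06/(0.0248×4.69) = 0.5159 K/W
R_copper = L/(kA) = 0.0044/(385×4.69) = 2.437×10^-6 K/W
R_total = 0.5159 K/W
Q = ΔT / R_total = 48 / 0.5159

Q ≈ 93 W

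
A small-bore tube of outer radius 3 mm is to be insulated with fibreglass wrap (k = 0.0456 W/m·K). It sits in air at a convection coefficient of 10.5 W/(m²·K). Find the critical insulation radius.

For a cylinder r_cr = k/h = 0.0456/10.5
r_cr = 4.34 mm; since the bare radius (3 mm) is below r_cr, adding a thin layer of insulation will *increase* heat loss.

r_cr ≈ 4.34 mm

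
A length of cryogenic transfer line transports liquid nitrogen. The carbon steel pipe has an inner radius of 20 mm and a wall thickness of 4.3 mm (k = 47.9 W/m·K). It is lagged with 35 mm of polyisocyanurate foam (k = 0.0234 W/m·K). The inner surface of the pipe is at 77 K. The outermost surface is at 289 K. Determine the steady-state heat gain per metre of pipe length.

For a radial system each layer contributes R = ln(r_out/r_in)/(2πkL); films add R = 1/(hA).
R_carbon steel pipe wall = ln(24.3/20)/(2π×47.9×1) = 6.471×10^-4 K/W
R_polyisocyanurate foam = ln(59.3/24.3)/(2π×0.0234×1) = 6.068 K/W
R_total = 6.068 K/W
Q = ΔT/R_total = 212/6.068

q′ ≈ 34.9 W/m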